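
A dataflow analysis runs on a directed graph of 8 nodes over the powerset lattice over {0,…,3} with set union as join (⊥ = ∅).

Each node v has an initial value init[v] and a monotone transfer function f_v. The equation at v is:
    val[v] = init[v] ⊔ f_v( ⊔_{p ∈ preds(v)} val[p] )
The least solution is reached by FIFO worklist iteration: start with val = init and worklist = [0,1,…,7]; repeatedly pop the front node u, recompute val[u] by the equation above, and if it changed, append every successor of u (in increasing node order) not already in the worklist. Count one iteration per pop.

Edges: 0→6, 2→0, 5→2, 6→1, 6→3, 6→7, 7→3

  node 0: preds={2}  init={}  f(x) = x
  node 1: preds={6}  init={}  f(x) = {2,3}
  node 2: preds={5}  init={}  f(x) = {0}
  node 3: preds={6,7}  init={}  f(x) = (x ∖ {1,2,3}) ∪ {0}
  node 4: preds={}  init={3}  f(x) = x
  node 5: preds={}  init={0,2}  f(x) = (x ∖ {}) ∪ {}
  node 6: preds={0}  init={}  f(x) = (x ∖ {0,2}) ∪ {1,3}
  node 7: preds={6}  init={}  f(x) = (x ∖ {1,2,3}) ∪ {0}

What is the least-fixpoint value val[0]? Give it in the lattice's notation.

{0}

Worklist (12 pops):
  #1 pop 0: in={} → {} (no change)
  #2 pop 1: in={} → {2,3} (was {}); enqueue []
  #3 pop 2: in={0,2} → {0} (was {}); enqueue [0]
  #4 pop 3: in={} → {0} (was {}); enqueue []
  #5 pop 4: in={} → {3} (no change)
  #6 pop 5: in={} → {0,2} (no change)
  #7 pop 6: in={} → {1,3} (was {}); enqueue [1,3]
  #8 pop 7: in={1,3} → {0} (was {}); enqueue []
  #9 pop 0: in={0} → {0} (was {}); enqueue [6]
  #10 pop 1: in={1,3} → {2,3} (no change)
  #11 pop 3: in={0,1,3} → {0} (no change)
  #12 pop 6: in={0} → {1,3} (no change)

Fixpoint:
  val[0] = {0}
  val[1] = {2,3}
  val[2] = {0}
  val[3] = {0}
  val[4] = {3}
  val[5] = {0,2}
  val[6] = {1,3}
  val[7] = {0}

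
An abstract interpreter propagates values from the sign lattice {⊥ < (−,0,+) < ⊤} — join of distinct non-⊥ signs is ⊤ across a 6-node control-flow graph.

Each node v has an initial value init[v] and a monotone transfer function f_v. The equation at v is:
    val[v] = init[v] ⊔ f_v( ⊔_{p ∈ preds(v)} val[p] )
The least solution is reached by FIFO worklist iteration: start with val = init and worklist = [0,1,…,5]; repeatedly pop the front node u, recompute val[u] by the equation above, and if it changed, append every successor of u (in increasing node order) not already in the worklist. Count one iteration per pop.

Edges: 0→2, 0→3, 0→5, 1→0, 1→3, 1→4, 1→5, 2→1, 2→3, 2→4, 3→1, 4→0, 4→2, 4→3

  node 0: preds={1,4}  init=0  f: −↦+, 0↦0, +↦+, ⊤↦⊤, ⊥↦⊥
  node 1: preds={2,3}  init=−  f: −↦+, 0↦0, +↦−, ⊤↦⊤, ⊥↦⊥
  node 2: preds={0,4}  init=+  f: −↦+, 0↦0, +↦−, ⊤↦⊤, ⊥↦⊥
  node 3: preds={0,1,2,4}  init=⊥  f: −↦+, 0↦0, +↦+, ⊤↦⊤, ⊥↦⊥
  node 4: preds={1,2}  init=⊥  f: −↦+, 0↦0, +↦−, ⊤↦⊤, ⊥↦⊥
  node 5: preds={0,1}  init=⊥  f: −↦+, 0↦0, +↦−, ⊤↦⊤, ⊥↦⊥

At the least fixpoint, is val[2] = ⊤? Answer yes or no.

Worklist (12 pops):
  #1 pop 0: in=− → ⊤ (was 0); enqueue []
  #2 pop 1: in=+ → − (no change)
  #3 pop 2: in=⊤ → ⊤ (was +); enqueue [1]
  #4 pop 3: in=⊤ → ⊤ (was ⊥); enqueue []
  #5 pop 4: in=⊤ → ⊤ (was ⊥); enqueue [0,2,3]
  #6 pop 5: in=⊤ → ⊤ (was ⊥); enqueue []
  #7 pop 1: in=⊤ → ⊤ (was −); enqueue [4,5]
  #8 pop 0: in=⊤ → ⊤ (no change)
  #9 pop 2: in=⊤ → ⊤ (no change)
  #10 pop 3: in=⊤ → ⊤ (no change)
  #11 pop 4: in=⊤ → ⊤ (no change)
  #12 pop 5: in=⊤ → ⊤ (no change)

Fixpoint:
  val[0] = ⊤
  val[1] = ⊤
  val[2] = ⊤
  val[3] = ⊤
  val[4] = ⊤
  val[5] = ⊤

yes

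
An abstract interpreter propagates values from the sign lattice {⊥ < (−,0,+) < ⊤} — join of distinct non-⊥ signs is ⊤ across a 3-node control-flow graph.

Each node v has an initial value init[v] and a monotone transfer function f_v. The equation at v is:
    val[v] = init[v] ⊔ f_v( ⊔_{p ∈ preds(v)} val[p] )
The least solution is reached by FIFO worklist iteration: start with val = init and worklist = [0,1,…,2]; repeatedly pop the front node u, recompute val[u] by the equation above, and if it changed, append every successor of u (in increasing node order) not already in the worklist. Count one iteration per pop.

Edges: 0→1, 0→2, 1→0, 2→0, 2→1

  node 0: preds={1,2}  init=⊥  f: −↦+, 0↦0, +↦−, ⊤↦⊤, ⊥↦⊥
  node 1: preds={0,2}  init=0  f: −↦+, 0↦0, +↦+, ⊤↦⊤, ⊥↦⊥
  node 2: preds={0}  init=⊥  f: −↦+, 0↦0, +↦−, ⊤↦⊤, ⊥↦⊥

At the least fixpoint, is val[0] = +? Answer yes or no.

no

Trace (5 dequeues):
  [1] u=0 | in 0 | out 0 | prev ⊥ | push {}
  [2] u=1 | in 0 | out 0 | ==
  [3] u=2 | in 0 | out 0 | prev ⊥ | push {0,1}
  [4] u=0 | in 0 | out 0 | ==
  [5] u=1 | in 0 | out 0 | ==

Converged values:
  [0] 0
  [1] 0
  [2] 0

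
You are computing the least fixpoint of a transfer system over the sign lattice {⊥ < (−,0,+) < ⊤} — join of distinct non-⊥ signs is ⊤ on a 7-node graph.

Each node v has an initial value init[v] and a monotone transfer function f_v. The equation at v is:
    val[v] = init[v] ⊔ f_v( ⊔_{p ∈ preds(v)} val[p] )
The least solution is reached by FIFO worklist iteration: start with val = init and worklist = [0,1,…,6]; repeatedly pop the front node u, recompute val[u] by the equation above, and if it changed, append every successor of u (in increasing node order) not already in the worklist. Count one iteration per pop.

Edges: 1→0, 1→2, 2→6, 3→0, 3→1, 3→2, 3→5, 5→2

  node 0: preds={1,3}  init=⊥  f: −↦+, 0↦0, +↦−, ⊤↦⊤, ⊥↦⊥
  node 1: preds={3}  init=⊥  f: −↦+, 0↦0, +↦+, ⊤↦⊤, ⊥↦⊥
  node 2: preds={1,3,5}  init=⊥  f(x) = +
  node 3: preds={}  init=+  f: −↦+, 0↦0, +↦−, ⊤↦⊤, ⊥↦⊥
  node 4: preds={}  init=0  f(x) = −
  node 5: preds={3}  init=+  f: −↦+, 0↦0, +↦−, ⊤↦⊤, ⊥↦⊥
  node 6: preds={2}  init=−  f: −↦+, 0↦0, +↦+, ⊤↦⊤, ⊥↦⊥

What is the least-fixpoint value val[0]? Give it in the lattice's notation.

−

Iteration log — 9 steps:
  step 1. node 0  ⊔preds=+  new=−  old=⊥  +wl: 
  step 2. node 1  ⊔preds=+  new=+  old=⊥  +wl: 0
  step 3. node 2  ⊔preds=+  new=+  old=⊥  +wl: 
  step 4. node 3  ⊔preds=⊥  new=+  stable
  step 5. node 4  ⊔preds=⊥  new=⊤  old=0  +wl: 
  step 6. node 5  ⊔preds=+  new=⊤  old=+  +wl: 2
  step 7. node 6  ⊔preds=+  new=⊤  old=−  +wl: 
  step 8. node 0  ⊔preds=+  new=−  stable
  step 9. node 2  ⊔preds=⊤  new=+  stable

Least fixpoint reached:
  node 0: −
  node 1: +
  node 2: +
  node 3: +
  node 4: ⊤
  node 5: ⊤
  node 6: ⊤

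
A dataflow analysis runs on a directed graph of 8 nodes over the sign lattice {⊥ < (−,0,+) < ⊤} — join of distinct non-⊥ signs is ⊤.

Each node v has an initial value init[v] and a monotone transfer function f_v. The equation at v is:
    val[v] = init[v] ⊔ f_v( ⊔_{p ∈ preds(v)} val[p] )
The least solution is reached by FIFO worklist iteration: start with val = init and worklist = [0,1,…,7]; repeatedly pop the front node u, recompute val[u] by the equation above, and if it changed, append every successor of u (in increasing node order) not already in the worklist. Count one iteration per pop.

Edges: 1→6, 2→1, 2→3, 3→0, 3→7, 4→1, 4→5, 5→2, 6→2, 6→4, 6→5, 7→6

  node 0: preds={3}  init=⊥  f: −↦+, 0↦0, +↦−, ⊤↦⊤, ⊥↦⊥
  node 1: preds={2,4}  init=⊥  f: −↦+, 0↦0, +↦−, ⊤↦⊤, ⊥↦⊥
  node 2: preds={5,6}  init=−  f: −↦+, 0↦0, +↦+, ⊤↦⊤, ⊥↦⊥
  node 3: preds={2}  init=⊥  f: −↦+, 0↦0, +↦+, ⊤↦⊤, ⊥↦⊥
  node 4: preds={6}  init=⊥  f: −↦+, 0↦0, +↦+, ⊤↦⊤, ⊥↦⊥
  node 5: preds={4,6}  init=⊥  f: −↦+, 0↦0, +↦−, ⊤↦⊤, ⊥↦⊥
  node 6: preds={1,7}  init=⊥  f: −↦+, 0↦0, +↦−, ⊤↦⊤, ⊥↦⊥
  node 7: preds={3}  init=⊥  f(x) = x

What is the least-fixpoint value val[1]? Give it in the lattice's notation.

Trace (24 dequeues):
  [1] u=0 | in ⊥ | out ⊥ | ==
  [2] u=1 | in − | out + | prev ⊥ | push {}
  [3] u=2 | in ⊥ | out − | ==
  [4] u=3 | in − | out + | prev ⊥ | push {0}
  [5] u=4 | in ⊥ | out ⊥ | ==
  [6] u=5 | in ⊥ | out ⊥ | ==
  [7] u=6 | in + | out − | prev ⊥ | push {2,4,5}
  [8] u=7 | in + | out + | prev ⊥ | push {6}
  [9] u=0 | in + | out − | prev ⊥ | push {}
  [10] u=2 | in − | out ⊤ | prev − | push {1,3}
  [11] u=4 | in − | out + | prev ⊥ | push {}
  [12] u=5 | in ⊤ | out ⊤ | prev ⊥ | push {2}
  [13] u=6 | in + | out − | ==
  [14] u=1 | in ⊤ | out ⊤ | prev + | push {6}
  [15] u=3 | in ⊤ | out ⊤ | prev + | push {0,7}
  [16] u=2 | in ⊤ | out ⊤ | ==
  [17] u=6 | in ⊤ | out ⊤ | prev − | push {2,4,5}
  [18] u=0 | in ⊤ | out ⊤ | prev − | push {}
  [19] u=7 | in ⊤ | out ⊤ | prev + | push {6}
  [20] u=2 | in ⊤ | out ⊤ | ==
  [21] u=4 | in ⊤ | out ⊤ | prev + | push {1}
  [22] u=5 | in ⊤ | out ⊤ | ==
  [23] u=6 | in ⊤ | out ⊤ | ==
  [24] u=1 | in ⊤ | out ⊤ | ==

Converged values:
  [0] ⊤
  [1] ⊤
  [2] ⊤
  [3] ⊤
  [4] ⊤
  [5] ⊤
  [6] ⊤
  [7] ⊤

⊤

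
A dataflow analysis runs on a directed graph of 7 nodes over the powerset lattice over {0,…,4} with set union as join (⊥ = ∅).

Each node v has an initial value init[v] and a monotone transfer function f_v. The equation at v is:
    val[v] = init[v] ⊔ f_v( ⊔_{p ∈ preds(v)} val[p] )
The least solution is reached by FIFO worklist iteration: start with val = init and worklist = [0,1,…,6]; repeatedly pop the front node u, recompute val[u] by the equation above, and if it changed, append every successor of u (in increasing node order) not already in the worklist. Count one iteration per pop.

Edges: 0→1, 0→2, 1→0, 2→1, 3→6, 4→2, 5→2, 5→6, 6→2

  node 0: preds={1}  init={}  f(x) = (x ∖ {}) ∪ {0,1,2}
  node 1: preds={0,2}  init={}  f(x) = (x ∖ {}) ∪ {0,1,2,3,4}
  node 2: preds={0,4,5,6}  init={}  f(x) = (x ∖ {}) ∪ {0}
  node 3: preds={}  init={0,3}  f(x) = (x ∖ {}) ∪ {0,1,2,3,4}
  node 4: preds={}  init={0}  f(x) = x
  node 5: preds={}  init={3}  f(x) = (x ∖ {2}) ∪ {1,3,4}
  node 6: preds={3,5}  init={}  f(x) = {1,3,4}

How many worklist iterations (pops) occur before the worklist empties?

11

Trace (11 dequeues):
  [1] u=0 | in {} | out {0,1,2} | prev {} | push {}
  [2] u=1 | in {0,1,2} | out {0,1,2,3,4} | prev {} | push {0}
  [3] u=2 | in {0,1,2,3} | out {0,1,2,3} | prev {} | push {1}
  [4] u=3 | in {} | out {0,1,2,3,4} | prev {0,3} | push {}
  [5] u=4 | in {} | out {0} | ==
  [6] u=5 | in {} | out {1,3,4} | prev {3} | push {2}
  [7] u=6 | in {0,1,2,3,4} | out {1,3,4} | prev {} | push {}
  [8] u=0 | in {0,1,2,3,4} | out {0,1,2,3,4} | prev {0,1,2} | push {}
  [9] u=1 | in {0,1,2,3,4} | out {0,1,2,3,4} | ==
  [10] u=2 | in {0,1,2,3,4} | out {0,1,2,3,4} | prev {0,1,2,3} | push {1}
  [11] u=1 | in {0,1,2,3,4} | out {0,1,2,3,4} | ==

Converged values:
  [0] {0,1,2,3,4}
  [1] {0,1,2,3,4}
  [2] {0,1,2,3,4}
  [3] {0,1,2,3,4}
  [4] {0}
  [5] {1,3,4}
  [6] {1,3,4}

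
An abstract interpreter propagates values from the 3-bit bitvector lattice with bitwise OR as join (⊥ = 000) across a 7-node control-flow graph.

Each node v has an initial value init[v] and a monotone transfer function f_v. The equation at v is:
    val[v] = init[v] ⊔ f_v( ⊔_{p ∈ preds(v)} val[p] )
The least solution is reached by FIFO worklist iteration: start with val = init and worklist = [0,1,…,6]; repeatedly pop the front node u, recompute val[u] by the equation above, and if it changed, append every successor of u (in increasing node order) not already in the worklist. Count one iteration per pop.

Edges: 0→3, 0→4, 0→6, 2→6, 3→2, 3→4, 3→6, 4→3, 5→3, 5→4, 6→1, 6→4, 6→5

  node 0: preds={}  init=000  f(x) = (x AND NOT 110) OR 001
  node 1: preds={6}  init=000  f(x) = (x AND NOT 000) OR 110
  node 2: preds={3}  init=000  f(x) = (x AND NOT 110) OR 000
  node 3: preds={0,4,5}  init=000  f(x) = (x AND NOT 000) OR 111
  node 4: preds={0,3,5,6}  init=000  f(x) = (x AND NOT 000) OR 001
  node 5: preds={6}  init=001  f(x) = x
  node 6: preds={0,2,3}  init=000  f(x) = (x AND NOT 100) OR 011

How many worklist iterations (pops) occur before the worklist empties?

15

Iteration log — 15 steps:
  step 1. node 0  ⊔preds=000  new=001  old=000  +wl: 
  step 2. node 1  ⊔preds=000  new=110  old=000  +wl: 
  step 3. node 2  ⊔preds=000  new=000  stable
  step 4. node 3  ⊔preds=001  new=111  old=000  +wl: 2
  step 5. node 4  ⊔preds=111  new=111  old=000  +wl: 3
  step 6. node 5  ⊔preds=000  new=001  stable
  step 7. node 6  ⊔preds=111  new=011  old=000  +wl: 1,4,5
  step 8. node 2  ⊔preds=111  new=001  old=000  +wl: 6
  step 9. node 3  ⊔preds=111  new=111  stable
  step 10. node 1  ⊔preds=011  new=111  old=110  +wl: 
  step 11. node 4  ⊔preds=111  new=111  stable
  step 12. node 5  ⊔preds=011  new=011  old=001  +wl: 3,4
  step 13. node 6  ⊔preds=111  new=011  stable
  step 14. node 3  ⊔preds=111  new=111  stable
  step 15. node 4  ⊔preds=111  new=111  stable

Least fixpoint reached:
  node 0: 001
  node 1: 111
  node 2: 001
  node 3: 111
  node 4: 111
  node 5: 011
  node 6: 011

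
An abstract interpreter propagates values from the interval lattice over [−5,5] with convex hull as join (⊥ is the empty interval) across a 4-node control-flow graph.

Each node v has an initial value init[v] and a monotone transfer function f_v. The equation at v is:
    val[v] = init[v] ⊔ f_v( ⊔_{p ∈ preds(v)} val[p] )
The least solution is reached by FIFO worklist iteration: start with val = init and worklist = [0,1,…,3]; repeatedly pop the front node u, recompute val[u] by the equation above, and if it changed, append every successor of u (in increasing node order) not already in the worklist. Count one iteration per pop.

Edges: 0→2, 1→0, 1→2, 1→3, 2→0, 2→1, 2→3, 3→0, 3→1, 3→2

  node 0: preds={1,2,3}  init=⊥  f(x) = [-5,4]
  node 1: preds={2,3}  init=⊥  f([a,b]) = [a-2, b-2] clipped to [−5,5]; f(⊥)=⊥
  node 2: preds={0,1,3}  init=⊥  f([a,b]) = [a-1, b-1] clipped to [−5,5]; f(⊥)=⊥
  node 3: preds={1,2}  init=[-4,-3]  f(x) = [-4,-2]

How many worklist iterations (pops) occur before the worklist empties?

Iteration log — 9 steps:
  step 1. node 0  ⊔preds=[-4,-3]  new=[-5,4]  old=⊥  +wl: 
  step 2. node 1  ⊔preds=[-4,-3]  new=[-5,-5]  old=⊥  +wl: 0
  step 3. node 2  ⊔preds=[-5,4]  new=[-5,3]  old=⊥  +wl: 1
  step 4. node 3  ⊔preds=[-5,3]  new=[-4,-2]  old=[-4,-3]  +wl: 2
  step 5. node 0  ⊔preds=[-5,3]  new=[-5,4]  stable
  step 6. node 1  ⊔preds=[-5,3]  new=[-5,1]  old=[-5,-5]  +wl: 0,3
  step 7. node 2  ⊔preds=[-5,4]  new=[-5,3]  stable
  step 8. node 0  ⊔preds=[-5,3]  new=[-5,4]  stable
  step 9. node 3  ⊔preds=[-5,3]  new=[-4,-2]  stable

Least fixpoint reached:
  node 0: [-5,4]
  node 1: [-5,1]
  node 2: [-5,3]
  node 3: [-4,-2]

9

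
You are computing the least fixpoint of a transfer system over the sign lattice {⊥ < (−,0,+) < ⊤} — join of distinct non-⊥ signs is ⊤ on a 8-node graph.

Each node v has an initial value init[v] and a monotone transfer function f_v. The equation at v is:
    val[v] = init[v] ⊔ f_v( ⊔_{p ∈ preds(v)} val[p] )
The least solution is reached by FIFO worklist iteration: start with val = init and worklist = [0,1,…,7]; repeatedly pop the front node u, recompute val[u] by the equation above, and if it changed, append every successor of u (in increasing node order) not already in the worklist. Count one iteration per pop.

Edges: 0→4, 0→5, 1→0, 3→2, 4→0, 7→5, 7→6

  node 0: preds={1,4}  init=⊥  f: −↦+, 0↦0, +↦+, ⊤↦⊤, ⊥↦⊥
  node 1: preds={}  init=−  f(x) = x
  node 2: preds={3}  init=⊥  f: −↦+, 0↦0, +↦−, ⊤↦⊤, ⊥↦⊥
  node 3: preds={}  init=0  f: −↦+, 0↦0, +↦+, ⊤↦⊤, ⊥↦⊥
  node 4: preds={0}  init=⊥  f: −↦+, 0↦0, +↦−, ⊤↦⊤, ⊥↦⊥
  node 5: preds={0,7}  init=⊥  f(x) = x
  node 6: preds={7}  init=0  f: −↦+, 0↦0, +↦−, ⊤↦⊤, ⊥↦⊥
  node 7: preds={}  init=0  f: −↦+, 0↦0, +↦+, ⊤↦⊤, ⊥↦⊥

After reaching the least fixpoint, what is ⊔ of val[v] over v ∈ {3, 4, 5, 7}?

⊤

Trace (9 dequeues):
  [1] u=0 | in − | out + | prev ⊥ | push {}
  [2] u=1 | in ⊥ | out − | ==
  [3] u=2 | in 0 | out 0 | prev ⊥ | push {}
  [4] u=3 | in ⊥ | out 0 | ==
  [5] u=4 | in + | out − | prev ⊥ | push {0}
  [6] u=5 | in ⊤ | out ⊤ | prev ⊥ | push {}
  [7] u=6 | in 0 | out 0 | ==
  [8] u=7 | in ⊥ | out 0 | ==
  [9] u=0 | in − | out + | ==

Converged values:
  [0] +
  [1] −
  [2] 0
  [3] 0
  [4] −
  [5] ⊤
  [6] 0
  [7] 0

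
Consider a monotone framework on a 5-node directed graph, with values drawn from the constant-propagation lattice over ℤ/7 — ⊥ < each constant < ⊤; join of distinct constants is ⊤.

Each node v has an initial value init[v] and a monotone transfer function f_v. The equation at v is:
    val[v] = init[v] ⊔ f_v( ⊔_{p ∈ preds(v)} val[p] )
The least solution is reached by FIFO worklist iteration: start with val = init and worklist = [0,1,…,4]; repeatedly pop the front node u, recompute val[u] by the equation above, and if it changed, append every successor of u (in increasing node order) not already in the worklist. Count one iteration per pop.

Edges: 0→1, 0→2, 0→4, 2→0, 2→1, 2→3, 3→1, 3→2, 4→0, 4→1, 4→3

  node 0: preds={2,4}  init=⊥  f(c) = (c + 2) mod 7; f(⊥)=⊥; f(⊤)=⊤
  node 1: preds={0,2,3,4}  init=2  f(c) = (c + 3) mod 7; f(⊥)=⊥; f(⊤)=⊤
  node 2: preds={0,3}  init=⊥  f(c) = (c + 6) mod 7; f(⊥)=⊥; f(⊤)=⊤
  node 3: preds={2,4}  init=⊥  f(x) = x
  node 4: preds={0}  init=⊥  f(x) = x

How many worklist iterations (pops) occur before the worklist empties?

Trace (5 dequeues):
  [1] u=0 | in ⊥ | out ⊥ | ==
  [2] u=1 | in ⊥ | out 2 | ==
  [3] u=2 | in ⊥ | out ⊥ | ==
  [4] u=3 | in ⊥ | out ⊥ | ==
  [5] u=4 | in ⊥ | out ⊥ | ==

Converged values:
  [0] ⊥
  [1] 2
  [2] ⊥
  [3] ⊥
  [4] ⊥

5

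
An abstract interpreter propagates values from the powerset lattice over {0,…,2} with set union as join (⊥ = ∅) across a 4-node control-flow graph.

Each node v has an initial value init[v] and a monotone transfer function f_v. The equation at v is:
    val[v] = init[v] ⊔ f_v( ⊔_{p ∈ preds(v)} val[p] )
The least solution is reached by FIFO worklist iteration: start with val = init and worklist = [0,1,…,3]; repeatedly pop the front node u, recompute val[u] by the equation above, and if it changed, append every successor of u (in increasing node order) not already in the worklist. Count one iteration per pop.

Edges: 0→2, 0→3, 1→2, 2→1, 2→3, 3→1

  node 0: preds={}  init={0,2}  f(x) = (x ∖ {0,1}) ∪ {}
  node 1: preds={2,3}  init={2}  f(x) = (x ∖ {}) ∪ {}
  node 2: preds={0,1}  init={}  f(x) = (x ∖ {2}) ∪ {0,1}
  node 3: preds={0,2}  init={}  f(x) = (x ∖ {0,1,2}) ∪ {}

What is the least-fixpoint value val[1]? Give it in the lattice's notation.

Worklist (6 pops):
  #1 pop 0: in={} → {0,2} (no change)
  #2 pop 1: in={} → {2} (no change)
  #3 pop 2: in={0,2} → {0,1} (was {}); enqueue [1]
  #4 pop 3: in={0,1,2} → {} (no change)
  #5 pop 1: in={0,1} → {0,1,2} (was {2}); enqueue [2]
  #6 pop 2: in={0,1,2} → {0,1} (no change)

Fixpoint:
  val[0] = {0,2}
  val[1] = {0,1,2}
  val[2] = {0,1}
  val[3] = {}

{0,1,2}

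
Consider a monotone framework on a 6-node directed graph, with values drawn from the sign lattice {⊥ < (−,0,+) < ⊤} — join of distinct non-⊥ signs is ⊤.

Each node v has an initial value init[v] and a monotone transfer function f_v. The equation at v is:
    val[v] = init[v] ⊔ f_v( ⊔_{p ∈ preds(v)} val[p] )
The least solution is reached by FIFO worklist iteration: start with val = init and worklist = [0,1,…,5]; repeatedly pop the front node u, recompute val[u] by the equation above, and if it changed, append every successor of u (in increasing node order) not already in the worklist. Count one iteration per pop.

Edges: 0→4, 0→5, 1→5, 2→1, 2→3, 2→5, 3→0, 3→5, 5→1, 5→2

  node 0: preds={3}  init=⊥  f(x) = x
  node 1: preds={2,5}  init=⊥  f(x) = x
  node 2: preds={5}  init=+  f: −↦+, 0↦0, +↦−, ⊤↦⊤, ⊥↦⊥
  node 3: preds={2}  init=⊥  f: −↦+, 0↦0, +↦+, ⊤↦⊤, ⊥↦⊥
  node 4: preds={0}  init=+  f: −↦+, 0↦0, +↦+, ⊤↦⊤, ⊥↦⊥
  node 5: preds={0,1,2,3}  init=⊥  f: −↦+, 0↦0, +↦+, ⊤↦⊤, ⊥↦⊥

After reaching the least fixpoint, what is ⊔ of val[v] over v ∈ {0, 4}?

Iteration log — 18 steps:
  step 1. node 0  ⊔preds=⊥  new=⊥  stable
  step 2. node 1  ⊔preds=+  new=+  old=⊥  +wl: 
  step 3. node 2  ⊔preds=⊥  new=+  stable
  step 4. node 3  ⊔preds=+  new=+  old=⊥  +wl: 0
  step 5. node 4  ⊔preds=⊥  new=+  stable
  step 6. node 5  ⊔preds=+  new=+  old=⊥  +wl: 1,2
  step 7. node 0  ⊔preds=+  new=+  old=⊥  +wl: 4,5
  step 8. node 1  ⊔preds=+  new=+  stable
  step 9. node 2  ⊔preds=+  new=⊤  old=+  +wl: 1,3
  step 10. node 4  ⊔preds=+  new=+  stable
  step 11. node 5  ⊔preds=⊤  new=⊤  old=+  +wl: 2
  step 12. node 1  ⊔preds=⊤  new=⊤  old=+  +wl: 5
  step 13. node 3  ⊔preds=⊤  new=⊤  old=+  +wl: 0
  step 14. node 2  ⊔preds=⊤  new=⊤  stable
  step 15. node 5  ⊔preds=⊤  new=⊤  stable
  step 16. node 0  ⊔preds=⊤  new=⊤  old=+  +wl: 4,5
  step 17. node 4  ⊔preds=⊤  new=⊤  old=+  +wl: 
  step 18. node 5  ⊔preds=⊤  new=⊤  stable

Least fixpoint reached:
  node 0: ⊤
  node 1: ⊤
  node 2: ⊤
  node 3: ⊤
  node 4: ⊤
  node 5: ⊤

⊤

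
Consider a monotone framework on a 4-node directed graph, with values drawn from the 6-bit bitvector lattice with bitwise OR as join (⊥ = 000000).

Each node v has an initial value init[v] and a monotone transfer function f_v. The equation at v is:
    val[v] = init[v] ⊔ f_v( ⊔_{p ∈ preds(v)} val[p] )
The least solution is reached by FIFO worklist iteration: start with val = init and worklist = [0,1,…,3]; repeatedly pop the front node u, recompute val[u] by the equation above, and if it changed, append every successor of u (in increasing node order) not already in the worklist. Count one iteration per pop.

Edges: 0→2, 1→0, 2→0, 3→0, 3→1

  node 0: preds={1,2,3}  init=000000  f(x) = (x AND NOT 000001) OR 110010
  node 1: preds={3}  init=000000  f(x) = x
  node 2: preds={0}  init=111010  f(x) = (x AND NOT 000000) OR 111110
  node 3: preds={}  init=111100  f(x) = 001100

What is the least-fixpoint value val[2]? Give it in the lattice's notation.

111110

Worklist (5 pops):
  #1 pop 0: in=111110 → 111110 (was 000000); enqueue []
  #2 pop 1: in=111100 → 111100 (was 000000); enqueue [0]
  #3 pop 2: in=111110 → 111110 (was 111010); enqueue []
  #4 pop 3: in=000000 → 111100 (no change)
  #5 pop 0: in=111110 → 111110 (no change)

Fixpoint:
  val[0] = 111110
  val[1] = 111100
  val[2] = 111110
  val[3] = 111100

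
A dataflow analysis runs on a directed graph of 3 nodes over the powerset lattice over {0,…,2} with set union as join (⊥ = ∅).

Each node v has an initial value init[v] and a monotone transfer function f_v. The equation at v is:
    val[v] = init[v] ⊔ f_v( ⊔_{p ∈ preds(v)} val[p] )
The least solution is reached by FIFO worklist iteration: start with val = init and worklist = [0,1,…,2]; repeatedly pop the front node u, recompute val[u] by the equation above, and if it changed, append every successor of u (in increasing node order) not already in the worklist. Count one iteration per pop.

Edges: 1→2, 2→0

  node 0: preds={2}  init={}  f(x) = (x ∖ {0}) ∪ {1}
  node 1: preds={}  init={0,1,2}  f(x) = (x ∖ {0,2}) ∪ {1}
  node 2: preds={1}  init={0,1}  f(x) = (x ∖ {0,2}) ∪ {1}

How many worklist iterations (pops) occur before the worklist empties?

Iteration log — 3 steps:
  step 1. node 0  ⊔preds={0,1}  new={1}  old={}  +wl: 
  step 2. node 1  ⊔preds={}  new={0,1,2}  stable
  step 3. node 2  ⊔preds={0,1,2}  new={0,1}  stable

Least fixpoint reached:
  node 0: {1}
  node 1: {0,1,2}
  node 2: {0,1}

3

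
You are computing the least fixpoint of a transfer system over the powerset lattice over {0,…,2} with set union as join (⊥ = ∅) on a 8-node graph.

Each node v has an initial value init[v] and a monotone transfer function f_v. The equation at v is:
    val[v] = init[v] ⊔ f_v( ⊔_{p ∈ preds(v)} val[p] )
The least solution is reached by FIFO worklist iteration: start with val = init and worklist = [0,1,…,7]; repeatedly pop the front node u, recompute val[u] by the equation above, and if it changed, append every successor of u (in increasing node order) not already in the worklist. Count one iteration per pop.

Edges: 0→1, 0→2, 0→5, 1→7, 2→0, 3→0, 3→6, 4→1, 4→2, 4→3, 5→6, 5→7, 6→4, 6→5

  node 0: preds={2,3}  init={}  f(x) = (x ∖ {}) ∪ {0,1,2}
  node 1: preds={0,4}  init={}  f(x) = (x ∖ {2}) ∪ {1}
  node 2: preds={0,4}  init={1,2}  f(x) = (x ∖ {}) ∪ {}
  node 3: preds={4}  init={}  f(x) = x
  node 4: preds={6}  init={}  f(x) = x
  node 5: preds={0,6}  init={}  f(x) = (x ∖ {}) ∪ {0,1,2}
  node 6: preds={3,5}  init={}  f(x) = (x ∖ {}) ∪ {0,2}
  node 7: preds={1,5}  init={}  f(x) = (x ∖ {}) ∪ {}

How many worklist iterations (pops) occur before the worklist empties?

Iteration log — 16 steps:
  step 1. node 0  ⊔preds={1,2}  new={0,1,2}  old={}  +wl: 
  step 2. node 1  ⊔preds={0,1,2}  new={0,1}  old={}  +wl: 
  step 3. node 2  ⊔preds={0,1,2}  new={0,1,2}  old={1,2}  +wl: 0
  step 4. node 3  ⊔preds={}  new={}  stable
  step 5. node 4  ⊔preds={}  new={}  stable
  step 6. node 5  ⊔preds={0,1,2}  new={0,1,2}  old={}  +wl: 
  step 7. node 6  ⊔preds={0,1,2}  new={0,1,2}  old={}  +wl: 4,5
  step 8. node 7  ⊔preds={0,1,2}  new={0,1,2}  old={}  +wl: 
  step 9. node 0  ⊔preds={0,1,2}  new={0,1,2}  stable
  step 10. node 4  ⊔preds={0,1,2}  new={0,1,2}  old={}  +wl: 1,2,3
  step 11. node 5  ⊔preds={0,1,2}  new={0,1,2}  stable
  step 12. node 1  ⊔preds={0,1,2}  new={0,1}  stable
  step 13. node 2  ⊔preds={0,1,2}  new={0,1,2}  stable
  step 14. node 3  ⊔preds={0,1,2}  new={0,1,2}  old={}  +wl: 0,6
  step 15. node 0  ⊔preds={0,1,2}  new={0,1,2}  stable
  step 16. node 6  ⊔preds={0,1,2}  new={0,1,2}  stable

Least fixpoint reached:
  node 0: {0,1,2}
  node 1: {0,1}
  node 2: {0,1,2}
  node 3: {0,1,2}
  node 4: {0,1,2}
  node 5: {0,1,2}
  node 6: {0,1,2}
  node 7: {0,1,2}

16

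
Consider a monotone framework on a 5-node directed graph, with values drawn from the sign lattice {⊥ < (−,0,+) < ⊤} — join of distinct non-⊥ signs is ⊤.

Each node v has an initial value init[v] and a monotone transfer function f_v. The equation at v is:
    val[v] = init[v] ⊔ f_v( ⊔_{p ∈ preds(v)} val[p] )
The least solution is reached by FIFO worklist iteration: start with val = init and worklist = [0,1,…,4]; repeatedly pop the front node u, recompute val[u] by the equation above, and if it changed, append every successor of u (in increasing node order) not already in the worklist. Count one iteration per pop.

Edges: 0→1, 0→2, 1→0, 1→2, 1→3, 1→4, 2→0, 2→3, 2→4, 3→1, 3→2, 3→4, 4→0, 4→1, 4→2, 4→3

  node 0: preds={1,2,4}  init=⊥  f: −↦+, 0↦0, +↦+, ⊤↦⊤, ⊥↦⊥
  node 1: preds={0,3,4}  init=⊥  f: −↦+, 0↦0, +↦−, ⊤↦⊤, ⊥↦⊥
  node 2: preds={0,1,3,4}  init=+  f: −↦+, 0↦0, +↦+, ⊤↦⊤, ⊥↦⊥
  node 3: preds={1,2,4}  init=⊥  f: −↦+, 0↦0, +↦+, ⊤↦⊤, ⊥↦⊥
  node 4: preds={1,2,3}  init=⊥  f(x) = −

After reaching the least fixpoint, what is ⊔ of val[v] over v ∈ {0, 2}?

Iteration log — 11 steps:
  step 1. node 0  ⊔preds=+  new=+  old=⊥  +wl: 
  step 2. node 1  ⊔preds=+  new=−  old=⊥  +wl: 0
  step 3. node 2  ⊔preds=⊤  new=⊤  old=+  +wl: 
  step 4. node 3  ⊔preds=⊤  new=⊤  old=⊥  +wl: 1,2
  step 5. node 4  ⊔preds=⊤  new=−  old=⊥  +wl: 3
  step 6. node 0  ⊔preds=⊤  new=⊤  old=+  +wl: 
  step 7. node 1  ⊔preds=⊤  new=⊤  old=−  +wl: 0,4
  step 8. node 2  ⊔preds=⊤  new=⊤  stable
  step 9. node 3  ⊔preds=⊤  new=⊤  stable
  step 10. node 0  ⊔preds=⊤  new=⊤  stable
  step 11. node 4  ⊔preds=⊤  new=−  stable

Least fixpoint reached:
  node 0: ⊤
  node 1: ⊤
  node 2: ⊤
  node 3: ⊤
  node 4: −

⊤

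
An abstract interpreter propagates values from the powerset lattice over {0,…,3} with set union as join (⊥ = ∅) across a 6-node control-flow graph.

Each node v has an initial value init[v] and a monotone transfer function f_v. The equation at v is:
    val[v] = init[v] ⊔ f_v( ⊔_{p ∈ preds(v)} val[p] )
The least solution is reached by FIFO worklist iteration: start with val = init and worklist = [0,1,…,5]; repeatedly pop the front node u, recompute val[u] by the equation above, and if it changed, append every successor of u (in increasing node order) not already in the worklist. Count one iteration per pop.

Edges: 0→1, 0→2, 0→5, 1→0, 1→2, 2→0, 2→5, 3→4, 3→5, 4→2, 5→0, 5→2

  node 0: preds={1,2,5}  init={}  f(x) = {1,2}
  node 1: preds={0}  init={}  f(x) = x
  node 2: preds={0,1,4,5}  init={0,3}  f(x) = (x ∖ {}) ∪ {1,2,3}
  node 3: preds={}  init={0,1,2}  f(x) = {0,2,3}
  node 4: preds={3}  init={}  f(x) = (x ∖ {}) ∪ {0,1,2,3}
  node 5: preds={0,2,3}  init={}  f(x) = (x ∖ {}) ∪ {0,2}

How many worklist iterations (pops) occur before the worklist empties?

Worklist (8 pops):
  #1 pop 0: in={0,3} → {1,2} (was {}); enqueue []
  #2 pop 1: in={1,2} → {1,2} (was {}); enqueue [0]
  #3 pop 2: in={1,2} → {0,1,2,3} (was {0,3}); enqueue []
  #4 pop 3: in={} → {0,1,2,3} (was {0,1,2}); enqueue []
  #5 pop 4: in={0,1,2,3} → {0,1,2,3} (was {}); enqueue [2]
  #6 pop 5: in={0,1,2,3} → {0,1,2,3} (was {}); enqueue []
  #7 pop 0: in={0,1,2,3} → {1,2} (no change)
  #8 pop 2: in={0,1,2,3} → {0,1,2,3} (no change)

Fixpoint:
  val[0] = {1,2}
  val[1] = {1,2}
  val[2] = {0,1,2,3}
  val[3] = {0,1,2,3}
  val[4] = {0,1,2,3}
  val[5] = {0,1,2,3}

8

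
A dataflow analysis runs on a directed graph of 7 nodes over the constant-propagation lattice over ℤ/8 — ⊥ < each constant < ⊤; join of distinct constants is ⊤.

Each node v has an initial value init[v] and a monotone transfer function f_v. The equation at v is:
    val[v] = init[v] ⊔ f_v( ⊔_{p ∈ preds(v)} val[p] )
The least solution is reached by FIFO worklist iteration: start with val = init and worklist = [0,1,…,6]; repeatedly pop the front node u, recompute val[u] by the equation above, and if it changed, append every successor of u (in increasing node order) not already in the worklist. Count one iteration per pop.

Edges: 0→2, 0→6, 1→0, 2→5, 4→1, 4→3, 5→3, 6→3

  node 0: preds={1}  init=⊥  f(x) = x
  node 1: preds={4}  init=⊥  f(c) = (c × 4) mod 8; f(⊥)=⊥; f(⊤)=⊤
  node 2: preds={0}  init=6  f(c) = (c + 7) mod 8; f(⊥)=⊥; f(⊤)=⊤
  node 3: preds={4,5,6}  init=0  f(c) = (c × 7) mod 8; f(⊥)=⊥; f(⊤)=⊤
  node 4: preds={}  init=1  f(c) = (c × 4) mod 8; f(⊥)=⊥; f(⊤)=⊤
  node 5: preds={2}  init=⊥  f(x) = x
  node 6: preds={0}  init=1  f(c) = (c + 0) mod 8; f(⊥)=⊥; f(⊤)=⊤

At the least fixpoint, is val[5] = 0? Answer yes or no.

no

Iteration log — 13 steps:
  step 1. node 0  ⊔preds=⊥  new=⊥  stable
  step 2. node 1  ⊔preds=1  new=4  old=⊥  +wl: 0
  step 3. node 2  ⊔preds=⊥  new=6  stable
  step 4. node 3  ⊔preds=1  new=⊤  old=0  +wl: 
  step 5. node 4  ⊔preds=⊥  new=1  stable
  step 6. node 5  ⊔preds=6  new=6  old=⊥  +wl: 3
  step 7. node 6  ⊔preds=⊥  new=1  stable
  step 8. node 0  ⊔preds=4  new=4  old=⊥  +wl: 2,6
  step 9. node 3  ⊔preds=⊤  new=⊤  stable
  step 10. node 2  ⊔preds=4  new=⊤  old=6  +wl: 5
  step 11. node 6  ⊔preds=4  new=⊤  old=1  +wl: 3
  step 12. node 5  ⊔preds=⊤  new=⊤  old=6  +wl: 
  step 13. node 3  ⊔preds=⊤  new=⊤  stable

Least fixpoint reached:
  node 0: 4
  node 1: 4
  node 2: ⊤
  node 3: ⊤
  node 4: 1
  node 5: ⊤
  node 6: ⊤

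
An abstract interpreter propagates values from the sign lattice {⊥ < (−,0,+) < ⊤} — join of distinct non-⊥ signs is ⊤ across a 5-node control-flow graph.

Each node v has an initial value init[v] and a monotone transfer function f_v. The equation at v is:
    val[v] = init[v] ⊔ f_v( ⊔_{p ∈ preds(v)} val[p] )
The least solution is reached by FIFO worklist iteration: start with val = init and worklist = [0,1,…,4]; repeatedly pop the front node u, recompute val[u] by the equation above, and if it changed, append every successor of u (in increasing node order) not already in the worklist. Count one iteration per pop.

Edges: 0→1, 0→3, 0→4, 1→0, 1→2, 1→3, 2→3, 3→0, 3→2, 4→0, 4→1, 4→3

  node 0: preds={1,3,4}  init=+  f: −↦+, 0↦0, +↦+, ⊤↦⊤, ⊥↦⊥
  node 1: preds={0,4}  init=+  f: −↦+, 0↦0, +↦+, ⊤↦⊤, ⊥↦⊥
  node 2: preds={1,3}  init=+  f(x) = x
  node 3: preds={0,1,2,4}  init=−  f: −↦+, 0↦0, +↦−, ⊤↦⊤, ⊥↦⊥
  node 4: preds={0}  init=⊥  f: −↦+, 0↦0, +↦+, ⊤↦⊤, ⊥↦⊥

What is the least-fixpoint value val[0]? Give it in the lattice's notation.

Iteration log — 9 steps:
  step 1. node 0  ⊔preds=⊤  new=⊤  old=+  +wl: 
  step 2. node 1  ⊔preds=⊤  new=⊤  old=+  +wl: 0
  step 3. node 2  ⊔preds=⊤  new=⊤  old=+  +wl: 
  step 4. node 3  ⊔preds=⊤  new=⊤  old=−  +wl: 2
  step 5. node 4  ⊔preds=⊤  new=⊤  old=⊥  +wl: 1,3
  step 6. node 0  ⊔preds=⊤  new=⊤  stable
  step 7. node 2  ⊔preds=⊤  new=⊤  stable
  step 8. node 1  ⊔preds=⊤  new=⊤  stable
  step 9. node 3  ⊔preds=⊤  new=⊤  stable

Least fixpoint reached:
  node 0: ⊤
  node 1: ⊤
  node 2: ⊤
  node 3: ⊤
  node 4: ⊤

⊤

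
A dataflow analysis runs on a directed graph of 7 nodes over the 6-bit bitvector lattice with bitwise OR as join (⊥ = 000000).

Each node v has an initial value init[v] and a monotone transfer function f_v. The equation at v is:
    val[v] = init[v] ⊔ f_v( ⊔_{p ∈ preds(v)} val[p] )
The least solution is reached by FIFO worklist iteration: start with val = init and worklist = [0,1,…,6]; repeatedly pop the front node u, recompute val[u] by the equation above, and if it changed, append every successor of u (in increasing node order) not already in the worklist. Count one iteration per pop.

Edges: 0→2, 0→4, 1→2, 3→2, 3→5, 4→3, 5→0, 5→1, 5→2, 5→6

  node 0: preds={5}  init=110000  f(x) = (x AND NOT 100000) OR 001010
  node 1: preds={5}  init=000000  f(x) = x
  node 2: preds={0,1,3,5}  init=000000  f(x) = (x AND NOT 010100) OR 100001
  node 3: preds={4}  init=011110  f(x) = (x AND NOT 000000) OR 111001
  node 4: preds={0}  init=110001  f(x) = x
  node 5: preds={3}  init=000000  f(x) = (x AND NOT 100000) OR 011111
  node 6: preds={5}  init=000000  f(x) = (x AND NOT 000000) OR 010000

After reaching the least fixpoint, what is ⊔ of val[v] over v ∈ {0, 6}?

111111

Iteration log — 14 steps:
  step 1. node 0  ⊔preds=000000  new=111010  old=110000  +wl: 
  step 2. node 1  ⊔preds=000000  new=000000  stable
  step 3. node 2  ⊔preds=111110  new=101011  old=000000  +wl: 
  step 4. node 3  ⊔preds=110001  new=111111  old=011110  +wl: 2
  step 5. node 4  ⊔preds=111010  new=111011  old=110001  +wl: 3
  step 6. node 5  ⊔preds=111111  new=011111  old=000000  +wl: 0,1
  step 7. node 6  ⊔preds=011111  new=011111  old=000000  +wl: 
  step 8. node 2  ⊔preds=111111  new=101011  stable
  step 9. node 3  ⊔preds=111011  new=111111  stable
  step 10. node 0  ⊔preds=011111  new=111111  old=111010  +wl: 2,4
  step 11. node 1  ⊔preds=011111  new=011111  old=000000  +wl: 
  step 12. node 2  ⊔preds=111111  new=101011  stable
  step 13. node 4  ⊔preds=111111  new=111111  old=111011  +wl: 3
  step 14. node 3  ⊔preds=111111  new=111111  stable

Least fixpoint reached:
  node 0: 111111
  node 1: 011111
  node 2: 101011
  node 3: 111111
  node 4: 111111
  node 5: 011111
  node 6: 011111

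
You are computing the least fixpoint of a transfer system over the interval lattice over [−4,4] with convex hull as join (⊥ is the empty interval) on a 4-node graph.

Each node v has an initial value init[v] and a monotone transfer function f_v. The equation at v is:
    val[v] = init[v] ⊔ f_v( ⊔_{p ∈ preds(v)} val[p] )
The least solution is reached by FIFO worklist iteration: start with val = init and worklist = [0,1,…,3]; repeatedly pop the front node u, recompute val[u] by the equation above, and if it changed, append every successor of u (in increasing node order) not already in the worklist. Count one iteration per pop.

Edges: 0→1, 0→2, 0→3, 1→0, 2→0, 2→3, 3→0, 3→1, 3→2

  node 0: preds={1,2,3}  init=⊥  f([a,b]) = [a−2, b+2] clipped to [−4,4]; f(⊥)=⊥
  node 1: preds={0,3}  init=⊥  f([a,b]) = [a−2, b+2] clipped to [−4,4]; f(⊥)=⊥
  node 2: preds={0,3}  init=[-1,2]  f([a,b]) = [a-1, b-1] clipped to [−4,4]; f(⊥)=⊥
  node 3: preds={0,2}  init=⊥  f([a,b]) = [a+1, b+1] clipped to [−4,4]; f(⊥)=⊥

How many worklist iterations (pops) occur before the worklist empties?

Trace (8 dequeues):
  [1] u=0 | in [-1,2] | out [-3,4] | prev ⊥ | push {}
  [2] u=1 | in [-3,4] | out [-4,4] | prev ⊥ | push {0}
  [3] u=2 | in [-3,4] | out [-4,3] | prev [-1,2] | push {}
  [4] u=3 | in [-4,4] | out [-3,4] | prev ⊥ | push {1,2}
  [5] u=0 | in [-4,4] | out [-4,4] | prev [-3,4] | push {3}
  [6] u=1 | in [-4,4] | out [-4,4] | ==
  [7] u=2 | in [-4,4] | out [-4,3] | ==
  [8] u=3 | in [-4,4] | out [-3,4] | ==

Converged values:
  [0] [-4,4]
  [1] [-4,4]
  [2] [-4,3]
  [3] [-3,4]

8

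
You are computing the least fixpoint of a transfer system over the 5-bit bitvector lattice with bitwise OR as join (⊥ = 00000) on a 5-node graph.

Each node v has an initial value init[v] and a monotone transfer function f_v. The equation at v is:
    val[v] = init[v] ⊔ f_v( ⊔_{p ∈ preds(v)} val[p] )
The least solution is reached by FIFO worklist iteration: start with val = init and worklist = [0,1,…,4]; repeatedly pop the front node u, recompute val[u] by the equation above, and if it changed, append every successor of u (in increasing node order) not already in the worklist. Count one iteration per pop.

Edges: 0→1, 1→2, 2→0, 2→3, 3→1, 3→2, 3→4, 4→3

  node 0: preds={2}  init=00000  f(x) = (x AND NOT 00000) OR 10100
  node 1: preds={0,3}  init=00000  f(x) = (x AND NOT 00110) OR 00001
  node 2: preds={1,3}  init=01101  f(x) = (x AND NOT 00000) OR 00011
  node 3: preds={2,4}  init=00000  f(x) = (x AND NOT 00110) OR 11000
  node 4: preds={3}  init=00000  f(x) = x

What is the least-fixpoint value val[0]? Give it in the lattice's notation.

Worklist (9 pops):
  #1 pop 0: in=01101 → 11101 (was 00000); enqueue []
  #2 pop 1: in=11101 → 11001 (was 00000); enqueue []
  #3 pop 2: in=11001 → 11111 (was 01101); enqueue [0]
  #4 pop 3: in=11111 → 11001 (was 00000); enqueue [1,2]
  #5 pop 4: in=11001 → 11001 (was 00000); enqueue [3]
  #6 pop 0: in=11111 → 11111 (was 11101); enqueue []
  #7 pop 1: in=11111 → 11001 (no change)
  #8 pop 2: in=11001 → 11111 (no change)
  #9 pop 3: in=11111 → 11001 (no change)

Fixpoint:
  val[0] = 11111
  val[1] = 11001
  val[2] = 11111
  val[3] = 11001
  val[4] = 11001

11111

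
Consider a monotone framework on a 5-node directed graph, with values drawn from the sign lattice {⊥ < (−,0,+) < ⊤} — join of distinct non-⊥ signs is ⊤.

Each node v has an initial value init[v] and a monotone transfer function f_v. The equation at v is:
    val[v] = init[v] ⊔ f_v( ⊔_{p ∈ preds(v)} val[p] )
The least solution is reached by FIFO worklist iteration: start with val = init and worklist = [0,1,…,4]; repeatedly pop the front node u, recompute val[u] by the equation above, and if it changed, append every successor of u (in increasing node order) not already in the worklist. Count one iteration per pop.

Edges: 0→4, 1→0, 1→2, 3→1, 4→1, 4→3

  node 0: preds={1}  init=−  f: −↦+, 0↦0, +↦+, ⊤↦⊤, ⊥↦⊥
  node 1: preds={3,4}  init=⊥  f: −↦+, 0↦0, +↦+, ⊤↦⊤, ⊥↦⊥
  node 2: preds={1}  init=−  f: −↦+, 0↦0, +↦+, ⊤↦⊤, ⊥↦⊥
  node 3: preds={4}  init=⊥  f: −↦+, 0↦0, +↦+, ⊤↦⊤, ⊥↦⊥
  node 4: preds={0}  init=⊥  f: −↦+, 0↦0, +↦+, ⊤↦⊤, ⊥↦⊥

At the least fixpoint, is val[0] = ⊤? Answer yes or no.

Trace (16 dequeues):
  [1] u=0 | in ⊥ | out − | ==
  [2] u=1 | in ⊥ | out ⊥ | ==
  [3] u=2 | in ⊥ | out − | ==
  [4] u=3 | in ⊥ | out ⊥ | ==
  [5] u=4 | in − | out + | prev ⊥ | push {1,3}
  [6] u=1 | in + | out + | prev ⊥ | push {0,2}
  [7] u=3 | in + | out + | prev ⊥ | push {1}
  [8] u=0 | in + | out ⊤ | prev − | push {4}
  [9] u=2 | in + | out ⊤ | prev − | push {}
  [10] u=1 | in + | out + | ==
  [11] u=4 | in ⊤ | out ⊤ | prev + | push {1,3}
  [12] u=1 | in ⊤ | out ⊤ | prev + | push {0,2}
  [13] u=3 | in ⊤ | out ⊤ | prev + | push {1}
  [14] u=0 | in ⊤ | out ⊤ | ==
  [15] u=2 | in ⊤ | out ⊤ | ==
  [16] u=1 | in ⊤ | out ⊤ | ==

Converged values:
  [0] ⊤
  [1] ⊤
  [2] ⊤
  [3] ⊤
  [4] ⊤

yes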